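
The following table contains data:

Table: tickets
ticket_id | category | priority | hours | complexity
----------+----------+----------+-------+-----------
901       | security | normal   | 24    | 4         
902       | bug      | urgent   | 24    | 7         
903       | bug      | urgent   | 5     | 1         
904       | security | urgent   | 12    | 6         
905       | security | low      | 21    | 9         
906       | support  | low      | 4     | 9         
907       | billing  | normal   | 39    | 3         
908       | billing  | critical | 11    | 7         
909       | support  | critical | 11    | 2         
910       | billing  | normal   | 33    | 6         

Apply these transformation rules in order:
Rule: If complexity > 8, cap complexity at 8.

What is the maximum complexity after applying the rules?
8

Step 1: Original maximum complexity = 9
Step 2: Apply cap at 8
Step 3: 2 records had complexity > 8 and were capped
Step 4: Maximum after transformation = 8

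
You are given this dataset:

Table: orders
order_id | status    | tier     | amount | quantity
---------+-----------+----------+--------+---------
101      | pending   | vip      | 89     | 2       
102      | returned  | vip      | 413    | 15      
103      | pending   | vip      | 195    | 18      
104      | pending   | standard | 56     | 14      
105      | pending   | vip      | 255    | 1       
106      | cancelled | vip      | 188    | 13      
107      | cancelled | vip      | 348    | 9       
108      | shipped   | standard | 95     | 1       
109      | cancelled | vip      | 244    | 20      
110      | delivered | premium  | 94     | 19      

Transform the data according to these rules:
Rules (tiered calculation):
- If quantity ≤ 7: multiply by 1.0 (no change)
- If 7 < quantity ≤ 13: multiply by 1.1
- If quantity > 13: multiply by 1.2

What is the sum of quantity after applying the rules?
131.4

Step 1: Tier 1 (quantity ≤ 7): 3 records, sum = 4 × 1.0 = 4.0
Step 2: Tier 2 (7 < quantity ≤ 13): 2 records, sum = 22 × 1.1 = 24.2
Step 3: Tier 3 (quantity > 13): 5 records, sum = 86 × 1.2 = 103.2
Step 4: Final sum = 4.0 + 24.2 + 103.2 = 131.4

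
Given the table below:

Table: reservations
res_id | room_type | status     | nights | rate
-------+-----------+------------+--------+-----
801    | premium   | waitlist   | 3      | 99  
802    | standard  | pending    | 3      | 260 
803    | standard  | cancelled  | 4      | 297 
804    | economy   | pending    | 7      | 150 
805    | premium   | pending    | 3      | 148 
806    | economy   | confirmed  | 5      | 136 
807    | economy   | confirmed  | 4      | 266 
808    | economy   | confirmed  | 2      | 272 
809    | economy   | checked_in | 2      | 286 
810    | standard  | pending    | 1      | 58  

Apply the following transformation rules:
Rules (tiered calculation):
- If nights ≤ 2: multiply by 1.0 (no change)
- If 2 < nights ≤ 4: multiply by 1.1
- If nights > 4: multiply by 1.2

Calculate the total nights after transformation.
38.1

Step 1: Tier 1 (nights ≤ 2): 3 records, sum = 5 × 1.0 = 5.0
Step 2: Tier 2 (2 < nights ≤ 4): 5 records, sum = 17 × 1.1 = 18.7
Step 3: Tier 3 (nights > 4): 2 records, sum = 12 × 1.2 = 14.4
Step 4: Final sum = 5.0 + 18.7 + 14.4 = 38.1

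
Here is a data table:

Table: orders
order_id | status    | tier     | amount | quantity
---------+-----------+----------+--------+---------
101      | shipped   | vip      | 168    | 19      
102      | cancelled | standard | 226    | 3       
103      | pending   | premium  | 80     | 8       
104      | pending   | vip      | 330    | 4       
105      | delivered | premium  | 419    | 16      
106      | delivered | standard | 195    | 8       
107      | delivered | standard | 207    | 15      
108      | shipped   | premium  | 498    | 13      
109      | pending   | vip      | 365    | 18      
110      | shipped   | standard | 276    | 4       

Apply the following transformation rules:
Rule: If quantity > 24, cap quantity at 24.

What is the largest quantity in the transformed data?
19

Step 1: Original maximum quantity = 19
Step 2: Check cap of 24 against maximum
Step 3: No records exceed the cap (max 19 <= cap 24), so no capping applies
Step 4: Maximum after transformation = 19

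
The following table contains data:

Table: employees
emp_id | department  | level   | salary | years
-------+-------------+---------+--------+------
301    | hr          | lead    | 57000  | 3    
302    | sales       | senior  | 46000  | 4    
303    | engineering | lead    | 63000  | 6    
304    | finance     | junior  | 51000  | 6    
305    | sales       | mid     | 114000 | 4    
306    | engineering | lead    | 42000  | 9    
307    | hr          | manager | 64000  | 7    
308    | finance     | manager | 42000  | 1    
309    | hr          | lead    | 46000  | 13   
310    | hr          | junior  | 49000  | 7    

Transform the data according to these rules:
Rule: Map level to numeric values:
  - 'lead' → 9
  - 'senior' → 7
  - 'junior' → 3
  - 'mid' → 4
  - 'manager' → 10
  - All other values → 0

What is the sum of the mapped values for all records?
73

Step 1: Apply mapping to each record
Step 2: Count by status:
  'lead': 4 records × 9 = 36
  'senior': 1 records × 7 = 7
  'junior': 2 records × 3 = 6
  'mid': 1 records × 4 = 4
  'manager': 2 records × 10 = 20
Step 3: Sum all mapped values = 73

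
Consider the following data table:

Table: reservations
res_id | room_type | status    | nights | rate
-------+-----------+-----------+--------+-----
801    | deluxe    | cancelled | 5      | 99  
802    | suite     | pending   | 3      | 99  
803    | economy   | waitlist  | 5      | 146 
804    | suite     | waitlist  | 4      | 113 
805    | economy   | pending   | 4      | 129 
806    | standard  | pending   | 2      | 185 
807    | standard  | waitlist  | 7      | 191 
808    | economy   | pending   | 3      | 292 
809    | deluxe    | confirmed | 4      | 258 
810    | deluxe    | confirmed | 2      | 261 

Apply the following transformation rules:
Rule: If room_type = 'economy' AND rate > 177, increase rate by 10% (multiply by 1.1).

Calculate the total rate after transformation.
1802.2

Step 1: Find records where room_type = 'economy' AND rate > 177
Step 2: 1 records match, summing to 292
Step 3: After multiplier: 292 × 1.1 = 321.2
Step 4: Unaffected records sum: 1481
Step 5: Final sum = 321.2 + 1481 = 1802.2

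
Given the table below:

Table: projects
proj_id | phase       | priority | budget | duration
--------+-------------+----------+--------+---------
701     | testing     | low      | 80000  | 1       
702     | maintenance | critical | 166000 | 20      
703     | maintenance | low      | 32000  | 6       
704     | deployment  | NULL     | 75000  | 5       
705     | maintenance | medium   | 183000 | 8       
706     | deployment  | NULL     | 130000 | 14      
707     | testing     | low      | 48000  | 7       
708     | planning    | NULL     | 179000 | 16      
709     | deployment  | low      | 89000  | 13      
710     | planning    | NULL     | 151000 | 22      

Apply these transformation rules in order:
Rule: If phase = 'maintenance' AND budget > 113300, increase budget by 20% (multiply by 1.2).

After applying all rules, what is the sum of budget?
1202800.0

Step 1: Find records where phase = 'maintenance' AND budget > 113300
Step 2: 2 records match, summing to 349000
Step 3: After multiplier: 349000 × 1.2 = 418800.0
Step 4: Unaffected records sum: 784000
Step 5: Final sum = 418800.0 + 784000 = 1202800.0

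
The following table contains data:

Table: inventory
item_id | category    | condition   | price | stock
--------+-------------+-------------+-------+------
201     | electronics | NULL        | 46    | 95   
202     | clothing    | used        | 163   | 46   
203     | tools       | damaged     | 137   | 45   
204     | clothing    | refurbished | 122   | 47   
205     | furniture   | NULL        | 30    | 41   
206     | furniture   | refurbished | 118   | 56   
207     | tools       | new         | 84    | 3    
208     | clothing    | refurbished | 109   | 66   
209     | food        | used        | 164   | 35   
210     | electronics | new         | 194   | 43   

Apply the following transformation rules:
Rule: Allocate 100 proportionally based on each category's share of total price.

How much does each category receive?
clothing: 33.76, electronics: 20.57, food: 14.05, furniture: 12.68, tools: 18.94

Step 1: Calculate total price = 1167
Step 2: Calculate each category's proportion:
  clothing: 394/1167 = 33.76% → 33.76
  electronics: 240/1167 = 20.57% → 20.57
  food: 164/1167 = 14.05% → 14.05
  furniture: 148/1167 = 12.68% → 12.68
  tools: 221/1167 = 18.94% → 18.94
Step 3: Verify: sum of allocations ≈ 100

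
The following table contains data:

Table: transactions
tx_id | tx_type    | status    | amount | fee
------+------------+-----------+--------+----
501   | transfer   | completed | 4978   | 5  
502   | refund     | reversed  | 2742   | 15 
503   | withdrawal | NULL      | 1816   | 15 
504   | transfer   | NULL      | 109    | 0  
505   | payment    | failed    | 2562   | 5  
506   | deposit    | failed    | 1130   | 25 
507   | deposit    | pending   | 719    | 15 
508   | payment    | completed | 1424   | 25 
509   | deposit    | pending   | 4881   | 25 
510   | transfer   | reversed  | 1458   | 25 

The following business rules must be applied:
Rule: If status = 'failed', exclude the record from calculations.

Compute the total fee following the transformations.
125

Step 1: Identify records where status = 'failed'
Step 2: The excluded records sum to 30
Step 3: Original total fee = 155
Step 4: Remaining total = 155 - 30 = 125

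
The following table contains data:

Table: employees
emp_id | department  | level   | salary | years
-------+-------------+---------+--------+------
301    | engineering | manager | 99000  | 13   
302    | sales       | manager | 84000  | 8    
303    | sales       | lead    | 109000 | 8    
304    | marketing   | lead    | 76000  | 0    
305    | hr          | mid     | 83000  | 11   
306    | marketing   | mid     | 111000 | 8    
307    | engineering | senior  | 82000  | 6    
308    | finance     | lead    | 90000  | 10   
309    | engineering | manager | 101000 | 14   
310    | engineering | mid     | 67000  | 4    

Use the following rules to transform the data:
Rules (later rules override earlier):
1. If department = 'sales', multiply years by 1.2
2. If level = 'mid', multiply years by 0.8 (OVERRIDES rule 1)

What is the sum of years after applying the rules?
80.6

Step 1: Rule 2 takes priority for records with level = 'mid'
  - 3 records: 23 × 0.8 = 18.4
Step 2: Rule 1 applies to remaining records with department = 'sales'
  - 2 records: 16 × 1.2 = 19.2
Step 3: Other records unchanged: 43
Step 4: Final sum = 18.4 + 19.2 + 43 = 80.6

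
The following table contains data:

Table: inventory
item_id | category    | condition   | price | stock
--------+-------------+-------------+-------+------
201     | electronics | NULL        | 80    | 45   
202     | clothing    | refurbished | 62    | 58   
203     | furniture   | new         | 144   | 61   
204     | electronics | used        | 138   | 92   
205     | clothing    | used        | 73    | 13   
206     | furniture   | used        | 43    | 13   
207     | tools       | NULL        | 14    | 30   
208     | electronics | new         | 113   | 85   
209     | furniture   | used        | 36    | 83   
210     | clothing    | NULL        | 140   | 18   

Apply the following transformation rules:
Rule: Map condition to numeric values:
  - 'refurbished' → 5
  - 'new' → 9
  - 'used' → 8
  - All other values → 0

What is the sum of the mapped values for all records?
55

Step 1: Apply mapping to each record
Step 2: Count by status:
  'refurbished': 1 records × 5 = 5
  'new': 2 records × 9 = 18
  'used': 4 records × 8 = 32
Step 3: Sum all mapped values = 55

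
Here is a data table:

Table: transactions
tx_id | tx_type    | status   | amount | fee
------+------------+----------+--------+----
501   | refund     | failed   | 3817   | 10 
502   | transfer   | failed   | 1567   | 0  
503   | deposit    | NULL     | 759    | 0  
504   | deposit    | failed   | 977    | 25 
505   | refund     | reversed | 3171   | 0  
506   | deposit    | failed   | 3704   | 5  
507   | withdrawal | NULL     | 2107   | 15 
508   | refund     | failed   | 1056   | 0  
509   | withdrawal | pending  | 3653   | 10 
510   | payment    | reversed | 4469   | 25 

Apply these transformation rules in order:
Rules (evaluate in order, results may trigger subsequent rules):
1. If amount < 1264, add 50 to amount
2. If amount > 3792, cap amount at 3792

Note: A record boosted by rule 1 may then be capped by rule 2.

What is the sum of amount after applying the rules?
24728

Step 1: Apply rule 1 to records with amount < 1264
  - 3 records get bonus of 50
  - Of these, 0 records then exceed 3792 and get capped
Step 2: Apply rule 2 to records with amount > 3792
  - 2 records (original) are capped
Step 3: Calculate final sum = 24728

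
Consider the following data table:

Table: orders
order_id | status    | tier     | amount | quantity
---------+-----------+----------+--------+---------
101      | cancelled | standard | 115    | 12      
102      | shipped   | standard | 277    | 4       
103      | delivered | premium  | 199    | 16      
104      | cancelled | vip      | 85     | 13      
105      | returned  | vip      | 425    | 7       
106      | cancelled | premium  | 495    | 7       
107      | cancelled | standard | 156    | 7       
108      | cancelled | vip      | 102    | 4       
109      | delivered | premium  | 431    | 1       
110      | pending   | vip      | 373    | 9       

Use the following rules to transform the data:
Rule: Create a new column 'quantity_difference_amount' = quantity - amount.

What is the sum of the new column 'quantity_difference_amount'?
-2578

Step 1: For each record, compute quantity - amount
Example calculations:
  12 - 115 = -103
  4 - 277 = -273
  16 - 199 = -183
  ...
Step 2: Sum all derived values
Step 3: Total = -2578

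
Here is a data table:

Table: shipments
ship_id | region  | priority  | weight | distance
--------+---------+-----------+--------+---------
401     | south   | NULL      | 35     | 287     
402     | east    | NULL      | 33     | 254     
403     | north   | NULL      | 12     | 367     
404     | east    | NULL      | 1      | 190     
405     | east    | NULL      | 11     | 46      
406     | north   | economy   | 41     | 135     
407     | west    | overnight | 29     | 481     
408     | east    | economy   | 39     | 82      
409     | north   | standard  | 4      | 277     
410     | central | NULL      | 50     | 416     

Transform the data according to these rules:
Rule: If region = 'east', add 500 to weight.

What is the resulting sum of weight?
2255

Step 1: Count records where region = 'east': 4
Step 2: Total bonus added: 4 × 500 = 2000
Step 3: Original sum of weight: 255
Step 4: Final sum = 255 + 2000 = 2255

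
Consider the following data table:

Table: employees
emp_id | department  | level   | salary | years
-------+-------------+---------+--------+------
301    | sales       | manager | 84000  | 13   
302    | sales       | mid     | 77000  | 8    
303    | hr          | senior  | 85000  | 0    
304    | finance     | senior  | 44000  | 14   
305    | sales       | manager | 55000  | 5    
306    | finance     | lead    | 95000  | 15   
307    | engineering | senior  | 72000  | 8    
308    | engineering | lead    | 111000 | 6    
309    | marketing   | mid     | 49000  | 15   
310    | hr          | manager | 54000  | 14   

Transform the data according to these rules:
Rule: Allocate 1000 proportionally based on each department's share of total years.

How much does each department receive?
engineering: 142.86, finance: 295.92, hr: 142.86, marketing: 153.06, sales: 265.31

Step 1: Calculate total years = 98
Step 2: Calculate each department's proportion:
  engineering: 14/98 = 14.29% → 142.86
  finance: 29/98 = 29.59% → 295.92
  hr: 14/98 = 14.29% → 142.86
  marketing: 15/98 = 15.31% → 153.06
  sales: 26/98 = 26.53% → 265.31
Step 3: Verify: sum of allocations ≈ 1000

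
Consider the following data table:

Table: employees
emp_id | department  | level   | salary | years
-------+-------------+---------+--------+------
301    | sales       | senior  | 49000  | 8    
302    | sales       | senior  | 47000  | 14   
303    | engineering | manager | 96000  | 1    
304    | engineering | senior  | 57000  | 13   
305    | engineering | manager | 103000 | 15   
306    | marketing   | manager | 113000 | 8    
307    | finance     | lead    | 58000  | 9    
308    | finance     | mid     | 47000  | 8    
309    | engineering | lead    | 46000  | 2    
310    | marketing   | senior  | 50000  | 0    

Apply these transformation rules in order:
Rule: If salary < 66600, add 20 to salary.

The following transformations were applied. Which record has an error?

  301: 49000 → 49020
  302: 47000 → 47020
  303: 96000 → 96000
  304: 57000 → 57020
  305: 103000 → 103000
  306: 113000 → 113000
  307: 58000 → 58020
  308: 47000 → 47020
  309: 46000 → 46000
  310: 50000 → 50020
Record 309 has an error. The correct transformed value should be 46020, not 46000.

Step 1: Check each record against the rule
Step 2: Record 309 has salary = 46000
Step 3: Since 46000 < 66600, the bonus should have been applied
Step 4: Correct value = 46020, but claimed value = 46000
Conclusion: Record 309 has the error.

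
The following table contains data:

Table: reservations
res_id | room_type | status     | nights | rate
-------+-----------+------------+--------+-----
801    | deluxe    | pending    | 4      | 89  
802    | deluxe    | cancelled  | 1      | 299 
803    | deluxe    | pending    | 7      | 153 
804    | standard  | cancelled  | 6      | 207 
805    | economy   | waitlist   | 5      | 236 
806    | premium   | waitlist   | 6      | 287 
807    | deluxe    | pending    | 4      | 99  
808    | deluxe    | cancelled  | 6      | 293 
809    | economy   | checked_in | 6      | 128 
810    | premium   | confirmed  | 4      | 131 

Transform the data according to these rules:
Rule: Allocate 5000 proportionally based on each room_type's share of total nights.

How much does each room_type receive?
deluxe: 2244.9, economy: 1122.45, premium: 1020.41, standard: 612.24

Step 1: Calculate total nights = 49
Step 2: Calculate each room_type's proportion:
  deluxe: 22/49 = 44.90% → 2244.9
  economy: 11/49 = 22.45% → 1122.45
  premium: 10/49 = 20.41% → 1020.41
  standard: 6/49 = 12.24% → 612.24
Step 3: Verify: sum of allocations ≈ 5000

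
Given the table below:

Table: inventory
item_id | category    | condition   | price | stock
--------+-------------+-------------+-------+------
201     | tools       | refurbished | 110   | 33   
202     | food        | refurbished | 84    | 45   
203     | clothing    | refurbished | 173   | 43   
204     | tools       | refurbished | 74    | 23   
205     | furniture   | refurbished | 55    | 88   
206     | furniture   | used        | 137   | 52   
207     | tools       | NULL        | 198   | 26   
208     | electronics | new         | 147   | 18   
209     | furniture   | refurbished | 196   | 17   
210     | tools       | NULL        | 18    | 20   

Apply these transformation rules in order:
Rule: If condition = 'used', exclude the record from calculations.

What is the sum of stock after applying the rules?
313

Step 1: Identify records where condition = 'used'
Step 2: The excluded records sum to 52
Step 3: Original total stock = 365
Step 4: Remaining total = 365 - 52 = 313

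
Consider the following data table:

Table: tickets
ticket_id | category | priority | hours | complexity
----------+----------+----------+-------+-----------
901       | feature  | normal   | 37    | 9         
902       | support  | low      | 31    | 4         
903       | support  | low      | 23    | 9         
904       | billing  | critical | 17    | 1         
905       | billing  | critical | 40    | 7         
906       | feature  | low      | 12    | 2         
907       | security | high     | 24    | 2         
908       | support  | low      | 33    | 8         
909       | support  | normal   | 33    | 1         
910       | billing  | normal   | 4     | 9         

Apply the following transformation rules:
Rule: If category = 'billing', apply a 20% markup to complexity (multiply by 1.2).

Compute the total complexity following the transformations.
55.4

Step 1: Records with category = 'billing' have total complexity = 17
Step 2: Apply multiplier: 17 × 1.2 = 20.4
Step 3: Other records total: 35
Step 4: Final sum = 20.4 + 35 = 55.4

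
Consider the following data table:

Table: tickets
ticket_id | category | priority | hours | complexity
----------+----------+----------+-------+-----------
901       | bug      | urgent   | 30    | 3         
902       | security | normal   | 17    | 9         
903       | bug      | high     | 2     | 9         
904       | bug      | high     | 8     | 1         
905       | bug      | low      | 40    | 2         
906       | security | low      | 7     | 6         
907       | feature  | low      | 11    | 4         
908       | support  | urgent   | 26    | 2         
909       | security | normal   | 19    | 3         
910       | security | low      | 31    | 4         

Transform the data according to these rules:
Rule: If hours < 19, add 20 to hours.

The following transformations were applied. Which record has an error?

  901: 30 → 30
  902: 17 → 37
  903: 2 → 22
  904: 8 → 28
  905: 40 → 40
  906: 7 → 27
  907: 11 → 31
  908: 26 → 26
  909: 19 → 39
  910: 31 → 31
Record 909 has an error. The correct transformed value should be 19, not 39.

Step 1: Check each record against the rule
Step 2: Record 909 has hours = 19
Step 3: Since 19 >= 19, the bonus should not have been applied
Step 4: Correct value = 19, but claimed value = 39
Conclusion: Record 909 has the error.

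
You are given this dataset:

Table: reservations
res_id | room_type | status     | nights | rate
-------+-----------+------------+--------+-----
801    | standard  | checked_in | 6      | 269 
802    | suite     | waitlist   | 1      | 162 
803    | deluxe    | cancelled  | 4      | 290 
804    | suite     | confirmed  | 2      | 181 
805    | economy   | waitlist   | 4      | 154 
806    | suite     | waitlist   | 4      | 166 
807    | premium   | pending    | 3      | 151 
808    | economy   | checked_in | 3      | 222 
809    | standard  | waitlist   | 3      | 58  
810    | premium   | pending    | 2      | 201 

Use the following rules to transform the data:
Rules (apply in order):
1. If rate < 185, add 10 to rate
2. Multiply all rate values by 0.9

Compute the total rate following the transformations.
1722.6

Step 1: Apply Rule 1 - Add 10 to records with rate < 185
  - 6 records affected: 872 + (6 × 10) = 932
  - Unaffected records: 982
  - Sum after Rule 1: 1914
Step 2: Apply Rule 2 - Multiply all by 0.9
  - 1914 × 0.9 = 1722.6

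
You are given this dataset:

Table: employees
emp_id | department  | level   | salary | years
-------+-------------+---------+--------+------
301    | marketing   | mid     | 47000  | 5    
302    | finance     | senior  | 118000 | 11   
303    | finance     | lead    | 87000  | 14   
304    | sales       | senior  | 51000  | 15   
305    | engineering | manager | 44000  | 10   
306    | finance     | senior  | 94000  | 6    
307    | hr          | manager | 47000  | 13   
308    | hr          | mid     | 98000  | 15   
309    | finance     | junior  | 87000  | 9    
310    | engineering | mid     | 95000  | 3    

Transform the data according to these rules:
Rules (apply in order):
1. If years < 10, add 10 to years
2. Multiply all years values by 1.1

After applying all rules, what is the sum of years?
155.1

Step 1: Apply Rule 1 - Add 10 to records with years < 10
  - 4 records affected: 23 + (4 × 10) = 63
  - Unaffected records: 78
  - Sum after Rule 1: 141
Step 2: Apply Rule 2 - Multiply all by 1.1
  - 141 × 1.1 = 155.1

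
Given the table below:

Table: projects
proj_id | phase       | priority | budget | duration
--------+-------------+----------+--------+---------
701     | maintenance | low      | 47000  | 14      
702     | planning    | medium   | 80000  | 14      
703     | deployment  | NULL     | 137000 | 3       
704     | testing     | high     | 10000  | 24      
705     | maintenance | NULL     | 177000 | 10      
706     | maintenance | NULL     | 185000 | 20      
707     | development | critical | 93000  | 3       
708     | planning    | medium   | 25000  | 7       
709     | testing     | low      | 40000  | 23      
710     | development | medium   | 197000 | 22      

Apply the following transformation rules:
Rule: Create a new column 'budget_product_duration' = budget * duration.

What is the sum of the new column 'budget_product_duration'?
13607000

Step 1: For each record, compute budget * duration
Example calculations:
  47000 * 14 = 658000
  80000 * 14 = 1120000
  137000 * 3 = 411000
  ...
Step 2: Sum all derived values
Step 3: Total = 13607000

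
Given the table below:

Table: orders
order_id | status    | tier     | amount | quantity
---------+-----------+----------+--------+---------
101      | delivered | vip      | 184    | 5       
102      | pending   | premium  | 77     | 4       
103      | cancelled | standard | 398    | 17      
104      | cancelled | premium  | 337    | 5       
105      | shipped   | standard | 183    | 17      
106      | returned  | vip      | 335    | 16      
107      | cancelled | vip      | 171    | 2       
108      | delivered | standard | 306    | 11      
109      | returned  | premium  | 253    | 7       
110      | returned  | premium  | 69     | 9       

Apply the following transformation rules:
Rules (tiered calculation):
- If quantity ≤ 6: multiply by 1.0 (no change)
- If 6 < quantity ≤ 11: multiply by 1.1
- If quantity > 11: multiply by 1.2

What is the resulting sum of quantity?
105.7

Step 1: Tier 1 (quantity ≤ 6): 4 records, sum = 16 × 1.0 = 16.0
Step 2: Tier 2 (6 < quantity ≤ 11): 3 records, sum = 27 × 1.1 = 29.7
Step 3: Tier 3 (quantity > 11): 3 records, sum = 50 × 1.2 = 60.0
Step 4: Final sum = 16.0 + 29.7 + 60.0 = 105.7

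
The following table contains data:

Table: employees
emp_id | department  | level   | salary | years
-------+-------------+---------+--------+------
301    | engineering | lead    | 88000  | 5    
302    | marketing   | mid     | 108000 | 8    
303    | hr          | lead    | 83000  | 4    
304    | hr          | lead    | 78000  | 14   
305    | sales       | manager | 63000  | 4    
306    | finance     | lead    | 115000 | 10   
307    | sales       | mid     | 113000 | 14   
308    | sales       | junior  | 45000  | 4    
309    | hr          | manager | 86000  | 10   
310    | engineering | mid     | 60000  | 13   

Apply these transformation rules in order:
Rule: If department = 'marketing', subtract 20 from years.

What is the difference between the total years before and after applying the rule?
20

Step 1: Original sum of years = 86
Step 2: 1 records have department = 'marketing'
Step 3: Each affected record changes by -20
Step 4: Total change = 1 × -20 = -20
Step 5: New sum = 86 + -20 = 66
Step 6: Difference = |66 - 86| = 20
        (Sum decreased by 20)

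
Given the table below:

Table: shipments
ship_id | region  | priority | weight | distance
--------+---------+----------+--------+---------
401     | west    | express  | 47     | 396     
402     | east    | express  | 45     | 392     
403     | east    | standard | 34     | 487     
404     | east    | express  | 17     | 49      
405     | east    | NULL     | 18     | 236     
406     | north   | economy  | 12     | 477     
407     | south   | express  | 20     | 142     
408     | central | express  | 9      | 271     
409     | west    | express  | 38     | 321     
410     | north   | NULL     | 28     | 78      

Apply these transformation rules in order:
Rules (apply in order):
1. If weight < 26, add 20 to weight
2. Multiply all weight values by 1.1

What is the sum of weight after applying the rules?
404.8

Step 1: Apply Rule 1 - Add 20 to records with weight < 26
  - 5 records affected: 76 + (5 × 20) = 176
  - Unaffected records: 192
  - Sum after Rule 1: 368
Step 2: Apply Rule 2 - Multiply all by 1.1
  - 368 × 1.1 = 404.8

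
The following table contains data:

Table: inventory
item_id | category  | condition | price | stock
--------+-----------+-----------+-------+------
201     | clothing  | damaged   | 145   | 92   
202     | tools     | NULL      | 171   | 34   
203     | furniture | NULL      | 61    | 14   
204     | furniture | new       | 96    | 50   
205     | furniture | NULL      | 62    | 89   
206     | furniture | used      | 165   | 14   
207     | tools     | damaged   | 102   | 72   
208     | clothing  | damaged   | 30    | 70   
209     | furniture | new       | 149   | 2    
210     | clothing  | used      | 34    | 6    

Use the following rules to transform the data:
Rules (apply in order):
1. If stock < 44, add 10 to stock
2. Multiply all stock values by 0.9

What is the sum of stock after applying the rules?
443.7

Step 1: Apply Rule 1 - Add 10 to records with stock < 44
  - 5 records affected: 70 + (5 × 10) = 120
  - Unaffected records: 373
  - Sum after Rule 1: 493
Step 2: Apply Rule 2 - Multiply all by 0.9
  - 493 × 0.9 = 443.7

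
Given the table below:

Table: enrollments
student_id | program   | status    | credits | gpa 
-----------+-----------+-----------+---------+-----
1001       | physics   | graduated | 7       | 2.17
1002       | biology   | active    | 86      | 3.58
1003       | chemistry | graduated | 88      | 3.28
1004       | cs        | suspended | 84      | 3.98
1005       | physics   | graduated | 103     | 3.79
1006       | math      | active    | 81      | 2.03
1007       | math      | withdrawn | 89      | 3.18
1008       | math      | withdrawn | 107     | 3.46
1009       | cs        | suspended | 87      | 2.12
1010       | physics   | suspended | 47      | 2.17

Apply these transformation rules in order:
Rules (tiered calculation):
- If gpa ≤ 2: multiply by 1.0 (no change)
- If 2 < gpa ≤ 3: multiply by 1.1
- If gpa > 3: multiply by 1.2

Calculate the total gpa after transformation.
34.86

Step 1: Tier 1 (gpa ≤ 2): 0 records, sum = 0 × 1.0 = 0.0
Step 2: Tier 2 (2 < gpa ≤ 3): 4 records, sum = 8.49 × 1.1 = 9.34
Step 3: Tier 3 (gpa > 3): 6 records, sum = 21.27 × 1.2 = 25.52
Step 4: Final sum = 0.0 + 9.34 + 25.52 = 34.86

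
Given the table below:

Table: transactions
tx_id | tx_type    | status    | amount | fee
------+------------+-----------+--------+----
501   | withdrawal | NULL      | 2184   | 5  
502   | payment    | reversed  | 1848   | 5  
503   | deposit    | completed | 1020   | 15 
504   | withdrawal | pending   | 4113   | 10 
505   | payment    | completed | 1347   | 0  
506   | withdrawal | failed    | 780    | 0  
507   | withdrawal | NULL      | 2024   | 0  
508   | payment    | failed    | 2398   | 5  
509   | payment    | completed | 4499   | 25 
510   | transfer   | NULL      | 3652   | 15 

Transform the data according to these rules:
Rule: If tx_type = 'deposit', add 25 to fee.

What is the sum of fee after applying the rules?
105

Step 1: Count records where tx_type = 'deposit': 1
Step 2: Total bonus added: 1 × 25 = 25
Step 3: Original sum of fee: 80
Step 4: Final sum = 80 + 25 = 105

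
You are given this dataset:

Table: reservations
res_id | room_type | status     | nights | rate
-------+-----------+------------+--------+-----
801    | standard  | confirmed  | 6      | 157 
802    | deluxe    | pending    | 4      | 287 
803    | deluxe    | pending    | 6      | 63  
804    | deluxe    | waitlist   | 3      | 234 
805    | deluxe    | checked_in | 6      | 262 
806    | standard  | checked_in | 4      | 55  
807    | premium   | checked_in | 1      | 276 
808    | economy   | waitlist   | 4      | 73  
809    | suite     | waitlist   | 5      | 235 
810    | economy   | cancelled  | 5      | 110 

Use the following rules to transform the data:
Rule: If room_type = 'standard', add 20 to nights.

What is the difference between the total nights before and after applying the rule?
40

Step 1: Original sum of nights = 44
Step 2: 2 records have room_type = 'standard'
Step 3: Each affected record changes by 20
Step 4: Total change = 2 × 20 = 40
Step 5: New sum = 44 + 40 = 84
Step 6: Difference = |84 - 44| = 40
        (Sum increased by 40)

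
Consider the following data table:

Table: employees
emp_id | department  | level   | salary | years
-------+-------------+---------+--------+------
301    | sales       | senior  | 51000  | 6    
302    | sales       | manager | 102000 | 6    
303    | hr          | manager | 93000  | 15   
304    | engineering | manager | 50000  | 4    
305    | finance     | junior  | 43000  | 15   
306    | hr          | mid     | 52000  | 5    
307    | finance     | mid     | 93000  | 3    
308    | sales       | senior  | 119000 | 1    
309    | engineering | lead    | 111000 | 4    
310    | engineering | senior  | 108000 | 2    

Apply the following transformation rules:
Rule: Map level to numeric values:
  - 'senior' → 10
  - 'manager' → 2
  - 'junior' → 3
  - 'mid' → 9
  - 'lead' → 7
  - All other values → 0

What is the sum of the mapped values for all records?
64

Step 1: Apply mapping to each record
Step 2: Count by status:
  'senior': 3 records × 10 = 30
  'manager': 3 records × 2 = 6
  'junior': 1 records × 3 = 3
  'mid': 2 records × 9 = 18
  'lead': 1 records × 7 = 7
Step 3: Sum all mapped values = 64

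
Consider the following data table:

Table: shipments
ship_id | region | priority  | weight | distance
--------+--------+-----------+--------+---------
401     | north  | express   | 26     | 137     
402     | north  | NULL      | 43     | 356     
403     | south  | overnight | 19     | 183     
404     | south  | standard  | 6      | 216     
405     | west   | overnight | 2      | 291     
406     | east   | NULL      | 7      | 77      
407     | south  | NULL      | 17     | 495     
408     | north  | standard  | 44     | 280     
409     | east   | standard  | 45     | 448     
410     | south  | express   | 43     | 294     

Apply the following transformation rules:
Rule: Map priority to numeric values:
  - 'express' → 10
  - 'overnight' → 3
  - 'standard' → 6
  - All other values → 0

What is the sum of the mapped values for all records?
44

Step 1: Apply mapping to each record
Step 2: Count by status:
  'express': 2 records × 10 = 20
  'overnight': 2 records × 3 = 6
  'standard': 3 records × 6 = 18
Step 3: Sum all mapped values = 44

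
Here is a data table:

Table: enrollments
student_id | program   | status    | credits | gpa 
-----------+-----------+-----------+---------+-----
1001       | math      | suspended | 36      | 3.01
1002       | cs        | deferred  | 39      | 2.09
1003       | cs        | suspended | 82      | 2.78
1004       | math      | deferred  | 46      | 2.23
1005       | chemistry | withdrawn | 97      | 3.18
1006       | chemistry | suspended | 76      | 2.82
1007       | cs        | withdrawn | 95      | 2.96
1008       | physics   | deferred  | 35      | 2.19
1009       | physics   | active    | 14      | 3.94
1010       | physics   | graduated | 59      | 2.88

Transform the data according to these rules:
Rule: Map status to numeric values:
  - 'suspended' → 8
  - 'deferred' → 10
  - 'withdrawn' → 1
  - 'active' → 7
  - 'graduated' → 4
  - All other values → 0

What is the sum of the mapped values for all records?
67

Step 1: Apply mapping to each record
Step 2: Count by status:
  'suspended': 3 records × 8 = 24
  'deferred': 3 records × 10 = 30
  'withdrawn': 2 records × 1 = 2
  'active': 1 records × 7 = 7
  'graduated': 1 records × 4 = 4
Step 3: Sum all mapped values = 67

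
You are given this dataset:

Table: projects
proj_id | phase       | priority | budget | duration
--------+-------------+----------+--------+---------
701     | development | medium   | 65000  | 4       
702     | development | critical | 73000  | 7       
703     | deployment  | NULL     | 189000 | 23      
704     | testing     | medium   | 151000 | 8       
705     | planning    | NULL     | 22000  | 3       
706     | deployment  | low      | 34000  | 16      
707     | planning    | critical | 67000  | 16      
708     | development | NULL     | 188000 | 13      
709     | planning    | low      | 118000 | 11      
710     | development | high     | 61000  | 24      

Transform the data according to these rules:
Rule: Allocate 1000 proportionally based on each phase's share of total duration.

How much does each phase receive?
deployment: 312.0, development: 384.0, planning: 240.0, testing: 64.0

Step 1: Calculate total duration = 125
Step 2: Calculate each phase's proportion:
  deployment: 39/125 = 31.20% → 312.0
  development: 48/125 = 38.40% → 384.0
  planning: 30/125 = 24.00% → 240.0
  testing: 8/125 = 6.40% → 64.0
Step 3: Verify: sum of allocations ≈ 1000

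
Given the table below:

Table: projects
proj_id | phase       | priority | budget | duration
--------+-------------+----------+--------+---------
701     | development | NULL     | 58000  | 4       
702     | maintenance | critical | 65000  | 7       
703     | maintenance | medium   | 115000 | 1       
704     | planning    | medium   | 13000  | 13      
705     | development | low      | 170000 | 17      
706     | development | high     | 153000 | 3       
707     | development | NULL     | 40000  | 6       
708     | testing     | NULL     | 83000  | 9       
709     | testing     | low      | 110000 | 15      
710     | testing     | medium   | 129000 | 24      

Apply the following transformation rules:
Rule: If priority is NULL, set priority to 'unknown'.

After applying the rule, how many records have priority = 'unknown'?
3

Step 1: Count records where priority IS NULL
Step 2: Found 3 records with NULL priority
Step 3: These records will have priority set to 'unknown'
Step 4: Records already having priority = 'unknown': 0
Step 5: Answer: 3 + 0 = 3 records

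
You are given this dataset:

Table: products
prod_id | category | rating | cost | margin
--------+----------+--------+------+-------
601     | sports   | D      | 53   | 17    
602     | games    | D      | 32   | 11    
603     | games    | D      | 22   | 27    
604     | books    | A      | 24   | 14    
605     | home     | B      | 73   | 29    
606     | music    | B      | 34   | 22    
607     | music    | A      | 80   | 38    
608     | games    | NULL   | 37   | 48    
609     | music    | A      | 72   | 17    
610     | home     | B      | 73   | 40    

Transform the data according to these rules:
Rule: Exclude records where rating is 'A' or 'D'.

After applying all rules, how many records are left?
4

Step 1: Count records to exclude
  - 3 (A) + 3 (D) = 6 records
Step 2: Total records: 10
Step 3: Remaining = 10 - 6 = 4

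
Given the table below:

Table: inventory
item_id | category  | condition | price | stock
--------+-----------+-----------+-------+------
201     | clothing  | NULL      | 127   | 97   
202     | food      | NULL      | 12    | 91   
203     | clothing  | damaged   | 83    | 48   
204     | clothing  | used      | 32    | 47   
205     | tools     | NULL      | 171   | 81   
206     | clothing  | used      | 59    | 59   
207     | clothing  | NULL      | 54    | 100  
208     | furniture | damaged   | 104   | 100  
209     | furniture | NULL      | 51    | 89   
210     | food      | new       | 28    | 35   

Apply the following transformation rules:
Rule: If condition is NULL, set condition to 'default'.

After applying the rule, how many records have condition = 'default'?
5

Step 1: Count records where condition IS NULL
Step 2: Found 5 records with NULL condition
Step 3: These records will have condition set to 'default'
Step 4: Records already having condition = 'default': 0
Step 5: Answer: 5 + 0 = 5 records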